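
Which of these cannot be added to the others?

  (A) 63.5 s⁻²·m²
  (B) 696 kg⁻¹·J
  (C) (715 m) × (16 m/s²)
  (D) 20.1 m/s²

(D)

In SI base units:
  (A) m²·s⁻²
  (B) J·kg⁻¹ = N·m·kg⁻¹ = m²·s⁻²
  (C) [m] · [m·s⁻²] = m²·s⁻²
  (D) m·s⁻²
All reduce to m²·s⁻² except (D), which is m·s⁻².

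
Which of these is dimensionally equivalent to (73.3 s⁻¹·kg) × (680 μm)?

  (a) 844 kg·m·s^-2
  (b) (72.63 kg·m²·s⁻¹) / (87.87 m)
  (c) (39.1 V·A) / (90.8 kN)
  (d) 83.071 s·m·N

Reference: [kg·s⁻¹] · [m] = kg·m·s⁻¹.
Each option:
  (a) kg·m·s⁻²
  (b) [kg·m²·s⁻¹] / [m] = kg·m·s⁻¹  ← same
  (c) [kg·m²·s⁻³] / [kg·m·s⁻²] = m·s⁻¹
  (d) N·m·s = kg·m·s⁻²·m·s = kg·m²·s⁻¹
Only (b) matches kg·m·s⁻¹.

(b)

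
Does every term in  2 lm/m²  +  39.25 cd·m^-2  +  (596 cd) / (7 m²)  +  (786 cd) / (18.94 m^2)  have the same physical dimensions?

Yes

Work out the base dimensions of each:
  2 lm/m²:  lm·m⁻² = cd·m⁻² = m⁻²·cd
  39.25 cd·m^-2:  cd·m⁻² = m⁻²·cd
  (596 cd) / (7 m²):  [cd] / [m²] = m⁻²·cd
  (786 cd) / (18.94 m^2):  [cd] / [m²] = m⁻²·cd
Every term reduces to m⁻²·cd.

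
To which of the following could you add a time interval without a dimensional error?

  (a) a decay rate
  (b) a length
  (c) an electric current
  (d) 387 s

Reference: [time interval] = s.
Each option:
  (a) [decay rate] = s⁻¹
  (b) [length] = m
  (c) [electric current] = A
  (d) s  ← same
Only (d) matches s.

(d)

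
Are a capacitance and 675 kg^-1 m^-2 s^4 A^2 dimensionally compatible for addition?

In SI base units:
  a capacitance:  [capacitance] = kg⁻¹·m⁻²·s⁴·A²
  675 kg^-1 m^-2 s^4 A^2:  kg⁻¹·m⁻²·s⁴·A²
Both are kg⁻¹·m⁻²·s⁴·A², so they have the same dimensions and can be added.

Yes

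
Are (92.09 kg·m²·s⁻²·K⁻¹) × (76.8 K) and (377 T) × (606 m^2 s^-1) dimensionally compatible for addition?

Expand each in SI base units:
  (92.09 kg·m²·s⁻²·K⁻¹) × (76.8 K):  [kg·m²·s⁻²·K⁻¹] · [K] = kg·m²·s⁻²
  (377 T) × (606 m^2 s^-1):  [kg·s⁻²·A⁻¹] · [m²·s⁻¹] = kg·m²·s⁻³·A⁻¹
kg·m²·s⁻² ≠ kg·m²·s⁻³·A⁻¹, so they cannot be added.

No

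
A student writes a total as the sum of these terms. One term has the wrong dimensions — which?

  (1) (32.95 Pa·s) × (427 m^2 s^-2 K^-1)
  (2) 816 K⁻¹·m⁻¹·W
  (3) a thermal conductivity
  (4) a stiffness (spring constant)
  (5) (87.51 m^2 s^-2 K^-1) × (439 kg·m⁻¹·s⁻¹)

Work out the base dimensions of each:
  (1) [kg·m⁻¹·s⁻¹] · [m²·s⁻²·K⁻¹] = kg·m·s⁻³·K⁻¹
  (2) W·m⁻¹·K⁻¹ = J·s⁻¹·m⁻¹·K⁻¹ = kg·m·s⁻³·K⁻¹
  (3) [thermal conductivity] = kg·m·s⁻³·K⁻¹
  (4) [stiffness (spring constant)] = kg·s⁻²
  (5) [m²·s⁻²·K⁻¹] · [kg·m⁻¹·s⁻¹] = kg·m·s⁻³·K⁻¹
All reduce to kg·m·s⁻³·K⁻¹ except (4), which is kg·s⁻².

(4)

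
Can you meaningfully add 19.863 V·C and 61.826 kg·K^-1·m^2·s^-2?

In SI base units:
  19.863 V·C:  C·V = s·A·J·C⁻¹ = kg·m²·s⁻²
  61.826 kg·K^-1·m^2·s^-2:  kg·m²·s⁻²·K⁻¹
kg·m²·s⁻² ≠ kg·m²·s⁻²·K⁻¹, so they cannot be added.

No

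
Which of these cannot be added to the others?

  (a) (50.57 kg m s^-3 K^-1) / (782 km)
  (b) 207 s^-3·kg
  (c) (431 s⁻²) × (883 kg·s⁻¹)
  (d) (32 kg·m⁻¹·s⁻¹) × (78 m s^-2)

(a)

Expand each in SI base units:
  (a) [kg·m·s⁻³·K⁻¹] / [m] = kg·s⁻³·K⁻¹
  (b) kg·s⁻³
  (c) [s⁻²] · [kg·s⁻¹] = kg·s⁻³
  (d) [kg·m⁻¹·s⁻¹] · [m·s⁻²] = kg·s⁻³
All reduce to kg·s⁻³ except (a), which is kg·s⁻³·K⁻¹.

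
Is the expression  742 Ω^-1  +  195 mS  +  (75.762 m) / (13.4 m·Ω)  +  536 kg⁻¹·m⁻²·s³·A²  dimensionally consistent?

Yes

Dimensions:
  742 Ω^-1:  Ω⁻¹ = (V·A⁻¹)⁻¹ = kg⁻¹·m⁻²·s³·A²
  195 mS:  S = Ω⁻¹ = kg⁻¹·m⁻²·s³·A²
  (75.762 m) / (13.4 m·Ω):  [m] / [kg·m³·s⁻³·A⁻²] = kg⁻¹·m⁻²·s³·A²
  536 kg⁻¹·m⁻²·s³·A²:  kg⁻¹·m⁻²·s³·A²
Every term reduces to kg⁻¹·m⁻²·s³·A².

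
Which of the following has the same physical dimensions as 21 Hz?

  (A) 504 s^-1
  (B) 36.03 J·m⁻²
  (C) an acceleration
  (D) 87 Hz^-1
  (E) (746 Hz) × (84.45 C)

(A)

Reference: Hz = s⁻¹.
Each option:
  (A) s⁻¹  ← same
  (B) J·m⁻² = N·m·m⁻² = kg·s⁻²
  (C) [acceleration] = m·s⁻²
  (D) Hz⁻¹ = (s⁻¹)⁻¹ = s
  (E) [s⁻¹] · [s·A] = A
Only (A) matches s⁻¹.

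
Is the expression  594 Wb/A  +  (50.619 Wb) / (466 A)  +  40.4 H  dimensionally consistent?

Yes

In SI base units:
  594 Wb/A:  Wb·A⁻¹ = V·s·A⁻¹ = kg·m²·s⁻²·A⁻²
  (50.619 Wb) / (466 A):  [kg·m²·s⁻²·A⁻¹] / [A] = kg·m²·s⁻²·A⁻²
  40.4 H:  H = V·s·A⁻¹ = kg·m²·s⁻²·A⁻²
Every term reduces to kg·m²·s⁻²·A⁻².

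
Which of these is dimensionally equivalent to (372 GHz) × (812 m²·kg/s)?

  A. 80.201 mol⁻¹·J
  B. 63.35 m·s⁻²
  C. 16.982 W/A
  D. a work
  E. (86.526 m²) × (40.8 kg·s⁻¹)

D.

Reference: [s⁻¹] · [kg·m²·s⁻¹] = kg·m²·s⁻².
Each option:
  A. J·mol⁻¹ = N·m·mol⁻¹ = kg·m²·s⁻²·mol⁻¹
  B. m·s⁻²
  C. W·A⁻¹ = J·s⁻¹·A⁻¹ = kg·m²·s⁻³·A⁻¹
  D. [work] = kg·m²·s⁻²  ← same
  E. [m²] · [kg·s⁻¹] = kg·m²·s⁻¹
Only D. matches kg·m²·s⁻².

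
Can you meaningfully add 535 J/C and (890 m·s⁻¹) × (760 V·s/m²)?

No

Expand each in SI base units:
  535 J/C:  J·C⁻¹ = N·m·(s·A)⁻¹ = kg·m²·s⁻³·A⁻¹
  (890 m·s⁻¹) × (760 V·s/m²):  [m·s⁻¹] · [kg·s⁻²·A⁻¹] = kg·m·s⁻³·A⁻¹
kg·m²·s⁻³·A⁻¹ ≠ kg·m·s⁻³·A⁻¹, so they cannot be added.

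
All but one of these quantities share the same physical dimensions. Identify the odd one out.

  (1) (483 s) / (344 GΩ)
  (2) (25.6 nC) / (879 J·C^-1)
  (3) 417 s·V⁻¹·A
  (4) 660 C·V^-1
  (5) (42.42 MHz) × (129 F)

(5)

Dimensions:
  (1) [s] / [kg·m²·s⁻³·A⁻²] = kg⁻¹·m⁻²·s⁴·A²
  (2) [s·A] / [kg·m²·s⁻³·A⁻¹] = kg⁻¹·m⁻²·s⁴·A²
  (3) A·s·V⁻¹ = A·s·(J·C⁻¹)⁻¹ = kg⁻¹·m⁻²·s⁴·A²
  (4) C·V⁻¹ = s·A·(J·C⁻¹)⁻¹ = kg⁻¹·m⁻²·s⁴·A²
  (5) [s⁻¹] · [kg⁻¹·m⁻²·s⁴·A²] = kg⁻¹·m⁻²·s³·A²
All reduce to kg⁻¹·m⁻²·s⁴·A² except (5), which is kg⁻¹·m⁻²·s³·A².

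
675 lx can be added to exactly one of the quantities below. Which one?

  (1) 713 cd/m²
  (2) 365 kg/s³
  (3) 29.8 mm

Reference: lx = lm·m⁻² = m⁻²·cd.
Each option:
  (1) cd·m⁻² = m⁻²·cd  ← same
  (2) kg·s⁻³
  (3) m
Only (1) matches m⁻²·cd.

(1)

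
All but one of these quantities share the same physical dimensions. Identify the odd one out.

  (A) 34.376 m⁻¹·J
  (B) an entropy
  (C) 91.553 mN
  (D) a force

Work out the base dimensions of each:
  (A) J·m⁻¹ = N·m·m⁻¹ = kg·m·s⁻²
  (B) [entropy] = kg·m²·s⁻²·K⁻¹
  (C) N = kg·m·s⁻²
  (D) [force] = kg·m·s⁻²
All reduce to kg·m·s⁻² except (B), which is kg·m²·s⁻²·K⁻¹.

(B)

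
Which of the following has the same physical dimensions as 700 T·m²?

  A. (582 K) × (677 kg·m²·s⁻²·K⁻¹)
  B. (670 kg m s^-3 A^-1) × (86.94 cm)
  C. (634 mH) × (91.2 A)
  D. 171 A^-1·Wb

C.

Reference: T·m² = Wb·m⁻²·m² = kg·m²·s⁻²·A⁻¹.
Each option:
  A. [K] · [kg·m²·s⁻²·K⁻¹] = kg·m²·s⁻²
  B. [kg·m·s⁻³·A⁻¹] · [m] = kg·m²·s⁻³·A⁻¹
  C. [kg·m²·s⁻²·A⁻²] · [A] = kg·m²·s⁻²·A⁻¹  ← same
  D. Wb·A⁻¹ = V·s·A⁻¹ = kg·m²·s⁻²·A⁻²
Only C. matches kg·m²·s⁻²·A⁻¹.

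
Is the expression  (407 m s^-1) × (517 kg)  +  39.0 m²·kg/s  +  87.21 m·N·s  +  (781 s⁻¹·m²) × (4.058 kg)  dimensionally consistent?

In SI base units:
  (407 m s^-1) × (517 kg):  [m·s⁻¹] · [kg] = kg·m·s⁻¹
  39.0 m²·kg/s:  kg·m²·s⁻¹
  87.21 m·N·s:  N·m·s = kg·m·s⁻²·m·s = kg·m²·s⁻¹
  (781 s⁻¹·m²) × (4.058 kg):  [m²·s⁻¹] · [kg] = kg·m²·s⁻¹
The terms do not share a single dimension (kg·m²·s⁻¹ vs kg·m·s⁻¹).

No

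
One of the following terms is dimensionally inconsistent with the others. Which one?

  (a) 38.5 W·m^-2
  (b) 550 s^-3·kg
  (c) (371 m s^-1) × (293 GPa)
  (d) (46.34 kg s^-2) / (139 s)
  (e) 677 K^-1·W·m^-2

(e)

Dimensions:
  (a) W·m⁻² = J·s⁻¹·m⁻² = kg·s⁻³
  (b) kg·s⁻³
  (c) [m·s⁻¹] · [kg·m⁻¹·s⁻²] = kg·s⁻³
  (d) [kg·s⁻²] / [s] = kg·s⁻³
  (e) W·m⁻²·K⁻¹ = J·s⁻¹·m⁻²·K⁻¹ = kg·s⁻³·K⁻¹
All reduce to kg·s⁻³ except (e), which is kg·s⁻³·K⁻¹.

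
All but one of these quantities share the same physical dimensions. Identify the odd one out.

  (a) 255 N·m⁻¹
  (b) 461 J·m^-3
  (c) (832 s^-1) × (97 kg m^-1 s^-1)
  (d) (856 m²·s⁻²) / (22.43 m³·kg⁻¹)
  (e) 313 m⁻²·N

(a)

In SI base units:
  (a) N·m⁻¹ = kg·m·s⁻²·m⁻¹ = kg·s⁻²
  (b) J·m⁻³ = N·m·m⁻³ = kg·m⁻¹·s⁻²
  (c) [s⁻¹] · [kg·m⁻¹·s⁻¹] = kg·m⁻¹·s⁻²
  (d) [m²·s⁻²] / [kg⁻¹·m³] = kg·m⁻¹·s⁻²
  (e) N·m⁻² = kg·m·s⁻²·m⁻² = kg·m⁻¹·s⁻²
All reduce to kg·m⁻¹·s⁻² except (a), which is kg·s⁻².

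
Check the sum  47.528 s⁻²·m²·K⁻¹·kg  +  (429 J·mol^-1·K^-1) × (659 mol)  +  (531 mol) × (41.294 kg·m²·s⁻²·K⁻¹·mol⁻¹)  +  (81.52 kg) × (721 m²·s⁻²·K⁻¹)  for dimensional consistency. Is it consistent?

Dimensions:
  47.528 s⁻²·m²·K⁻¹·kg:  kg·m²·s⁻²·K⁻¹
  (429 J·mol^-1·K^-1) × (659 mol):  [kg·m²·s⁻²·K⁻¹·mol⁻¹] · [mol] = kg·m²·s⁻²·K⁻¹
  (531 mol) × (41.294 kg·m²·s⁻²·K⁻¹·mol⁻¹):  [mol] · [kg·m²·s⁻²·K⁻¹·mol⁻¹] = kg·m²·s⁻²·K⁻¹
  (81.52 kg) × (721 m²·s⁻²·K⁻¹):  [kg] · [m²·s⁻²·K⁻¹] = kg·m²·s⁻²·K⁻¹
Every term reduces to kg·m²·s⁻²·K⁻¹.

Yes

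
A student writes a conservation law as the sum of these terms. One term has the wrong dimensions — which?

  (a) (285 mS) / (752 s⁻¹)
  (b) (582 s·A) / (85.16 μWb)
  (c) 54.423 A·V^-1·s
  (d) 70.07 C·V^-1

Reduce each to base SI dimensions:
  (a) [kg⁻¹·m⁻²·s³·A²] / [s⁻¹] = kg⁻¹·m⁻²·s⁴·A²
  (b) [s·A] / [kg·m²·s⁻²·A⁻¹] = kg⁻¹·m⁻²·s³·A²
  (c) A·s·V⁻¹ = A·s·(J·C⁻¹)⁻¹ = kg⁻¹·m⁻²·s⁴·A²
  (d) C·V⁻¹ = s·A·(J·C⁻¹)⁻¹ = kg⁻¹·m⁻²·s⁴·A²
All reduce to kg⁻¹·m⁻²·s⁴·A² except (b), which is kg⁻¹·m⁻²·s³·A².

(b)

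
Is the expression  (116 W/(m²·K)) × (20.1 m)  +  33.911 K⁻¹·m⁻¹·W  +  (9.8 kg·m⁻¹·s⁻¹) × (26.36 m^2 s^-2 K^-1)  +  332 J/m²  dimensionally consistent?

Work out the base dimensions of each:
  (116 W/(m²·K)) × (20.1 m):  [kg·s⁻³·K⁻¹] · [m] = kg·m·s⁻³·K⁻¹
  33.911 K⁻¹·m⁻¹·W:  W·m⁻¹·K⁻¹ = J·s⁻¹·m⁻¹·K⁻¹ = kg·m·s⁻³·K⁻¹
  (9.8 kg·m⁻¹·s⁻¹) × (26.36 m^2 s^-2 K^-1):  [kg·m⁻¹·s⁻¹] · [m²·s⁻²·K⁻¹] = kg·m·s⁻³·K⁻¹
  332 J/m²:  J·m⁻² = N·m·m⁻² = kg·s⁻²
The terms do not share a single dimension (kg·m·s⁻³·K⁻¹ vs kg·s⁻²).

No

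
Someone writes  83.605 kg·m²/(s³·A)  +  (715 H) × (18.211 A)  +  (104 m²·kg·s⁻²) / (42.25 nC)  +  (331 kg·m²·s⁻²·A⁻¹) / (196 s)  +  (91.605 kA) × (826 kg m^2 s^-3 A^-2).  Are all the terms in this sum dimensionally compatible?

Expand each in SI base units:
  83.605 kg·m²/(s³·A):  kg·m²·s⁻³·A⁻¹
  (715 H) × (18.211 A):  [kg·m²·s⁻²·A⁻²] · [A] = kg·m²·s⁻²·A⁻¹
  (104 m²·kg·s⁻²) / (42.25 nC):  [kg·m²·s⁻²] / [s·A] = kg·m²·s⁻³·A⁻¹
  (331 kg·m²·s⁻²·A⁻¹) / (196 s):  [kg·m²·s⁻²·A⁻¹] / [s] = kg·m²·s⁻³·A⁻¹
  (91.605 kA) × (826 kg m^2 s^-3 A^-2):  [A] · [kg·m²·s⁻³·A⁻²] = kg·m²·s⁻³·A⁻¹
The terms do not share a single dimension (kg·m²·s⁻²·A⁻¹ vs kg·m²·s⁻³·A⁻¹).

No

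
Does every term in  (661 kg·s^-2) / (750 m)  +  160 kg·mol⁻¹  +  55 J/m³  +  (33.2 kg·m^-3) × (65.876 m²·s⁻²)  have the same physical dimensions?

Reduce each to base SI dimensions:
  (661 kg·s^-2) / (750 m):  [kg·s⁻²] / [m] = kg·m⁻¹·s⁻²
  160 kg·mol⁻¹:  kg·mol⁻¹
  55 J/m³:  J·m⁻³ = N·m·m⁻³ = kg·m⁻¹·s⁻²
  (33.2 kg·m^-3) × (65.876 m²·s⁻²):  [kg·m⁻³] · [m²·s⁻²] = kg·m⁻¹·s⁻²
The terms do not share a single dimension (kg·mol⁻¹ vs kg·m⁻¹·s⁻²).

No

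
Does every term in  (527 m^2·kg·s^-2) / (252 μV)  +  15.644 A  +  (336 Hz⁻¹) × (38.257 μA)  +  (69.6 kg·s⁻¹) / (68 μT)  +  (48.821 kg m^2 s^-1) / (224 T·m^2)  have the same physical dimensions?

Expand each in SI base units:
  (527 m^2·kg·s^-2) / (252 μV):  [kg·m²·s⁻²] / [kg·m²·s⁻³·A⁻¹] = s·A
  15.644 A:  A
  (336 Hz⁻¹) × (38.257 μA):  [s] · [A] = s·A
  (69.6 kg·s⁻¹) / (68 μT):  [kg·s⁻¹] / [kg·s⁻²·A⁻¹] = s·A
  (48.821 kg m^2 s^-1) / (224 T·m^2):  [kg·m²·s⁻¹] / [kg·m²·s⁻²·A⁻¹] = s·A
The terms do not share a single dimension (A vs s·A).

No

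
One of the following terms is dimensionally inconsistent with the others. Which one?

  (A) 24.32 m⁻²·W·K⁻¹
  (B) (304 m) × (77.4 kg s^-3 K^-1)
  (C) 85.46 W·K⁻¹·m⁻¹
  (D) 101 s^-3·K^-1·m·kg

Dimensions:
  (A) W·m⁻²·K⁻¹ = J·s⁻¹·m⁻²·K⁻¹ = kg·s⁻³·K⁻¹
  (B) [m] · [kg·s⁻³·K⁻¹] = kg·m·s⁻³·K⁻¹
  (C) W·m⁻¹·K⁻¹ = J·s⁻¹·m⁻¹·K⁻¹ = kg·m·s⁻³·K⁻¹
  (D) kg·m·s⁻³·K⁻¹
All reduce to kg·m·s⁻³·K⁻¹ except (A), which is kg·s⁻³·K⁻¹.

(A)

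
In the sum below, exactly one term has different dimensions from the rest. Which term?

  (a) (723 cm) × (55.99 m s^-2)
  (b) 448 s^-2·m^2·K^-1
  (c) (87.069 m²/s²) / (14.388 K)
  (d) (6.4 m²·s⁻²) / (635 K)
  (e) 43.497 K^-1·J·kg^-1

(a)

In SI base units:
  (a) [m] · [m·s⁻²] = m²·s⁻²
  (b) m²·s⁻²·K⁻¹
  (c) [m²·s⁻²] / [K] = m²·s⁻²·K⁻¹
  (d) [m²·s⁻²] / [K] = m²·s⁻²·K⁻¹
  (e) J·kg⁻¹·K⁻¹ = N·m·kg⁻¹·K⁻¹ = m²·s⁻²·K⁻¹
All reduce to m²·s⁻²·K⁻¹ except (a), which is m²·s⁻².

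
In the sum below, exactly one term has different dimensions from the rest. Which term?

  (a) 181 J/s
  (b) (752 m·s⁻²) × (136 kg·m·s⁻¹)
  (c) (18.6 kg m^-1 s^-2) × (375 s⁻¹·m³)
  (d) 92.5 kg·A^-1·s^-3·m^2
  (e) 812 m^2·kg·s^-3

In SI base units:
  (a) J·s⁻¹ = N·m·s⁻¹ = kg·m²·s⁻³
  (b) [m·s⁻²] · [kg·m·s⁻¹] = kg·m²·s⁻³
  (c) [kg·m⁻¹·s⁻²] · [m³·s⁻¹] = kg·m²·s⁻³
  (d) kg·m²·s⁻³·A⁻¹
  (e) kg·m²·s⁻³
All reduce to kg·m²·s⁻³ except (d), which is kg·m²·s⁻³·A⁻¹.

(d)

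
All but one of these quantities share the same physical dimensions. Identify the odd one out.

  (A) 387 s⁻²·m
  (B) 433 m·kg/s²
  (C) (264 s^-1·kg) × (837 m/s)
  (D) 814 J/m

Expand each in SI base units:
  (A) m·s⁻²
  (B) kg·m·s⁻²
  (C) [kg·s⁻¹] · [m·s⁻¹] = kg·m·s⁻²
  (D) J·m⁻¹ = N·m·m⁻¹ = kg·m·s⁻²
All reduce to kg·m·s⁻² except (A), which is m·s⁻².

(A)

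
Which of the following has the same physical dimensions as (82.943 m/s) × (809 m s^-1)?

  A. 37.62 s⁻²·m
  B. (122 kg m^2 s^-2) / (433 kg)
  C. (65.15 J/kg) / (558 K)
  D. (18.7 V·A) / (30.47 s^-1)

Reference: [m·s⁻¹] · [m·s⁻¹] = m²·s⁻².
Each option:
  A. m·s⁻²
  B. [kg·m²·s⁻²] / [kg] = m²·s⁻²  ← same
  C. [m²·s⁻²] / [K] = m²·s⁻²·K⁻¹
  D. [kg·m²·s⁻³] / [s⁻¹] = kg·m²·s⁻²
Only B. matches m²·s⁻².

B.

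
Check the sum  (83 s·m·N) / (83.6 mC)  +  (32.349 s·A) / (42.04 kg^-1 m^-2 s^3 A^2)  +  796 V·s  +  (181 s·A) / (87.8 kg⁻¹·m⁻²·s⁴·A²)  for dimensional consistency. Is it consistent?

No

Reduce each to base SI dimensions:
  (83 s·m·N) / (83.6 mC):  [kg·m²·s⁻¹] / [s·A] = kg·m²·s⁻²·A⁻¹
  (32.349 s·A) / (42.04 kg^-1 m^-2 s^3 A^2):  [s·A] / [kg⁻¹·m⁻²·s³·A²] = kg·m²·s⁻²·A⁻¹
  796 V·s:  V·s = J·C⁻¹·s = kg·m²·s⁻²·A⁻¹
  (181 s·A) / (87.8 kg⁻¹·m⁻²·s⁴·A²):  [s·A] / [kg⁻¹·m⁻²·s⁴·A²] = kg·m²·s⁻³·A⁻¹
The terms do not share a single dimension (kg·m²·s⁻²·A⁻¹ vs kg·m²·s⁻³·A⁻¹).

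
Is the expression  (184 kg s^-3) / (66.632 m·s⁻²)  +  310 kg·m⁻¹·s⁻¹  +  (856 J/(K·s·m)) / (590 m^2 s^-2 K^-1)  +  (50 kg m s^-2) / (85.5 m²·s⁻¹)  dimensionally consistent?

Yes

In SI base units:
  (184 kg s^-3) / (66.632 m·s⁻²):  [kg·s⁻³] / [m·s⁻²] = kg·m⁻¹·s⁻¹
  310 kg·m⁻¹·s⁻¹:  kg·m⁻¹·s⁻¹
  (856 J/(K·s·m)) / (590 m^2 s^-2 K^-1):  [kg·m·s⁻³·K⁻¹] / [m²·s⁻²·K⁻¹] = kg·m⁻¹·s⁻¹
  (50 kg m s^-2) / (85.5 m²·s⁻¹):  [kg·m·s⁻²] / [m²·s⁻¹] = kg·m⁻¹·s⁻¹
Every term reduces to kg·m⁻¹·s⁻¹.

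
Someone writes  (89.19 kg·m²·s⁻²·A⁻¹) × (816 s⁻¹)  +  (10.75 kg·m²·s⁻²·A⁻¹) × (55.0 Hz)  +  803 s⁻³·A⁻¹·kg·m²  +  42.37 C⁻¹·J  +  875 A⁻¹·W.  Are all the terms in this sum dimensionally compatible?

In SI base units:
  (89.19 kg·m²·s⁻²·A⁻¹) × (816 s⁻¹):  [kg·m²·s⁻²·A⁻¹] · [s⁻¹] = kg·m²·s⁻³·A⁻¹
  (10.75 kg·m²·s⁻²·A⁻¹) × (55.0 Hz):  [kg·m²·s⁻²·A⁻¹] · [s⁻¹] = kg·m²·s⁻³·A⁻¹
  803 s⁻³·A⁻¹·kg·m²:  kg·m²·s⁻³·A⁻¹
  42.37 C⁻¹·J:  J·C⁻¹ = N·m·(s·A)⁻¹ = kg·m²·s⁻³·A⁻¹
  875 A⁻¹·W:  W·A⁻¹ = J·s⁻¹·A⁻¹ = kg·m²·s⁻³·A⁻¹
Every term reduces to kg·m²·s⁻³·A⁻¹.

Yes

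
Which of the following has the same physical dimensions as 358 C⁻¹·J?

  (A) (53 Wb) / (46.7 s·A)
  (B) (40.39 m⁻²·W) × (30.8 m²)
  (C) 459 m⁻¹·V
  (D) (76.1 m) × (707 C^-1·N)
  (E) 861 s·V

Reference: J·C⁻¹ = N·m·(s·A)⁻¹ = kg·m²·s⁻³·A⁻¹.
Each option:
  (A) [kg·m²·s⁻²·A⁻¹] / [s·A] = kg·m²·s⁻³·A⁻²
  (B) [kg·s⁻³] · [m²] = kg·m²·s⁻³
  (C) V·m⁻¹ = J·C⁻¹·m⁻¹ = kg·m·s⁻³·A⁻¹
  (D) [m] · [kg·m·s⁻³·A⁻¹] = kg·m²·s⁻³·A⁻¹  ← same
  (E) V·s = J·C⁻¹·s = kg·m²·s⁻²·A⁻¹
Only (D) matches kg·m²·s⁻³·A⁻¹.

(D)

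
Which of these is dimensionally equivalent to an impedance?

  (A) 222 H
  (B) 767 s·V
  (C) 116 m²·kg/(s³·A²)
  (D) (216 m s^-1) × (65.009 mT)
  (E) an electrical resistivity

(C)

Reference: [impedance] = kg·m²·s⁻³·A⁻².
Each option:
  (A) H = V·s·A⁻¹ = kg·m²·s⁻²·A⁻²
  (B) V·s = J·C⁻¹·s = kg·m²·s⁻²·A⁻¹
  (C) kg·m²·s⁻³·A⁻²  ← same
  (D) [m·s⁻¹] · [kg·s⁻²·A⁻¹] = kg·m·s⁻³·A⁻¹
  (E) [electrical resistivity] = kg·m³·s⁻³·A⁻²
Only (C) matches kg·m²·s⁻³·A⁻².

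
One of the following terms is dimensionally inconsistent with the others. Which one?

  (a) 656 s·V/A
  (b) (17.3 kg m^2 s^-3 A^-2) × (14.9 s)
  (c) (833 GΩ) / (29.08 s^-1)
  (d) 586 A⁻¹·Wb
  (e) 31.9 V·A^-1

Reduce each to base SI dimensions:
  (a) V·s·A⁻¹ = J·C⁻¹·s·A⁻¹ = kg·m²·s⁻²·A⁻²
  (b) [kg·m²·s⁻³·A⁻²] · [s] = kg·m²·s⁻²·A⁻²
  (c) [kg·m²·s⁻³·A⁻²] / [s⁻¹] = kg·m²·s⁻²·A⁻²
  (d) Wb·A⁻¹ = V·s·A⁻¹ = kg·m²·s⁻²·A⁻²
  (e) V·A⁻¹ = J·C⁻¹·A⁻¹ = kg·m²·s⁻³·A⁻²
All reduce to kg·m²·s⁻²·A⁻² except (e), which is kg·m²·s⁻³·A⁻².

(e)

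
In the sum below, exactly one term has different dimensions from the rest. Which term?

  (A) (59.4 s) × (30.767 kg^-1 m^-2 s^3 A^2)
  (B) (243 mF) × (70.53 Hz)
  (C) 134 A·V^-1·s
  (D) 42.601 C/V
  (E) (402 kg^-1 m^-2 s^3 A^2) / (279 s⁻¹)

(B)

Reduce each to base SI dimensions:
  (A) [s] · [kg⁻¹·m⁻²·s³·A²] = kg⁻¹·m⁻²·s⁴·A²
  (B) [kg⁻¹·m⁻²·s⁴·A²] · [s⁻¹] = kg⁻¹·m⁻²·s³·A²
  (C) A·s·V⁻¹ = A·s·(J·C⁻¹)⁻¹ = kg⁻¹·m⁻²·s⁴·A²
  (D) C·V⁻¹ = s·A·(J·C⁻¹)⁻¹ = kg⁻¹·m⁻²·s⁴·A²
  (E) [kg⁻¹·m⁻²·s³·A²] / [s⁻¹] = kg⁻¹·m⁻²·s⁴·A²
All reduce to kg⁻¹·m⁻²·s⁴·A² except (B), which is kg⁻¹·m⁻²·s³·A².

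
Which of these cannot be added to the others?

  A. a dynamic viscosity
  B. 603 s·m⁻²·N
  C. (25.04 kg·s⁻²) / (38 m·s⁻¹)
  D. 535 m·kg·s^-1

Reduce each to base SI dimensions:
  A. [dynamic viscosity] = kg·m⁻¹·s⁻¹
  B. N·s·m⁻² = kg·m·s⁻²·s·m⁻² = kg·m⁻¹·s⁻¹
  C. [kg·s⁻²] / [m·s⁻¹] = kg·m⁻¹·s⁻¹
  D. kg·m·s⁻¹
All reduce to kg·m⁻¹·s⁻¹ except D., which is kg·m·s⁻¹.

D.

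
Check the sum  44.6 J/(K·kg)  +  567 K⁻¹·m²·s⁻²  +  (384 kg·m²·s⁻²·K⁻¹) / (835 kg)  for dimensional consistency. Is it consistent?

Yes

Expand each in SI base units:
  44.6 J/(K·kg):  J·kg⁻¹·K⁻¹ = N·m·kg⁻¹·K⁻¹ = m²·s⁻²·K⁻¹
  567 K⁻¹·m²·s⁻²:  m²·s⁻²·K⁻¹
  (384 kg·m²·s⁻²·K⁻¹) / (835 kg):  [kg·m²·s⁻²·K⁻¹] / [kg] = m²·s⁻²·K⁻¹
Every term reduces to m²·s⁻²·K⁻¹.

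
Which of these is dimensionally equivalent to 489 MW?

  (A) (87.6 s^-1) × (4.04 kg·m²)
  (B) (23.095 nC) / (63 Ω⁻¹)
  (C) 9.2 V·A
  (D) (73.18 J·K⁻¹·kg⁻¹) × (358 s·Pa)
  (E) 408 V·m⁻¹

Reference: W = J·s⁻¹ = kg·m²·s⁻³.
Each option:
  (A) [s⁻¹] · [kg·m²] = kg·m²·s⁻¹
  (B) [s·A] / [kg⁻¹·m⁻²·s³·A²] = kg·m²·s⁻²·A⁻¹
  (C) V·A = J·C⁻¹·A = kg·m²·s⁻³  ← same
  (D) [m²·s⁻²·K⁻¹] · [kg·m⁻¹·s⁻¹] = kg·m·s⁻³·K⁻¹
  (E) V·m⁻¹ = J·C⁻¹·m⁻¹ = kg·m·s⁻³·A⁻¹
Only (C) matches kg·m²·s⁻³.

(C)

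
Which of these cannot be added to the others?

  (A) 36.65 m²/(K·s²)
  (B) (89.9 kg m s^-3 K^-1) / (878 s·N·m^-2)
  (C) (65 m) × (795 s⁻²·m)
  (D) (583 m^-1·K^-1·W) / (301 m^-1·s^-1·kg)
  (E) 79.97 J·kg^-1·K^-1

In SI base units:
  (A) m²·s⁻²·K⁻¹
  (B) [kg·m·s⁻³·K⁻¹] / [kg·m⁻¹·s⁻¹] = m²·s⁻²·K⁻¹
  (C) [m] · [m·s⁻²] = m²·s⁻²
  (D) [kg·m·s⁻³·K⁻¹] / [kg·m⁻¹·s⁻¹] = m²·s⁻²·K⁻¹
  (E) J·kg⁻¹·K⁻¹ = N·m·kg⁻¹·K⁻¹ = m²·s⁻²·K⁻¹
All reduce to m²·s⁻²·K⁻¹ except (C), which is m²·s⁻².

(C)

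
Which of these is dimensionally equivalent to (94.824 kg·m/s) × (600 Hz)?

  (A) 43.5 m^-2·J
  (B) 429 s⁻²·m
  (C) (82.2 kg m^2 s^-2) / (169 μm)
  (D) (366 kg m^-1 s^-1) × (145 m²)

(C)

Reference: [kg·m·s⁻¹] · [s⁻¹] = kg·m·s⁻².
Each option:
  (A) J·m⁻² = N·m·m⁻² = kg·s⁻²
  (B) m·s⁻²
  (C) [kg·m²·s⁻²] / [m] = kg·m·s⁻²  ← same
  (D) [kg·m⁻¹·s⁻¹] · [m²] = kg·m·s⁻¹
Only (C) matches kg·m·s⁻².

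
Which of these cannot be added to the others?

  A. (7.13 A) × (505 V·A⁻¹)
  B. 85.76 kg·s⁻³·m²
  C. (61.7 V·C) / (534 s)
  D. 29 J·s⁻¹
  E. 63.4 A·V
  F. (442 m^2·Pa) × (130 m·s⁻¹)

A.

Reduce each to base SI dimensions:
  A. [A] · [kg·m²·s⁻³·A⁻²] = kg·m²·s⁻³·A⁻¹
  B. kg·m²·s⁻³
  C. [kg·m²·s⁻²] / [s] = kg·m²·s⁻³
  D. J·s⁻¹ = N·m·s⁻¹ = kg·m²·s⁻³
  E. V·A = J·C⁻¹·A = kg·m²·s⁻³
  F. [kg·m·s⁻²] · [m·s⁻¹] = kg·m²·s⁻³
All reduce to kg·m²·s⁻³ except A., which is kg·m²·s⁻³·A⁻¹.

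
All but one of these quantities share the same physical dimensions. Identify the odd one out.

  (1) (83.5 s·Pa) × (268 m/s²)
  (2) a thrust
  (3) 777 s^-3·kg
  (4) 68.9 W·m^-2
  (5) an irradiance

(2)

Work out the base dimensions of each:
  (1) [kg·m⁻¹·s⁻¹] · [m·s⁻²] = kg·s⁻³
  (2) [thrust] = kg·m·s⁻²
  (3) kg·s⁻³
  (4) W·m⁻² = J·s⁻¹·m⁻² = kg·s⁻³
  (5) [irradiance] = kg·s⁻³
All reduce to kg·s⁻³ except (2), which is kg·m·s⁻².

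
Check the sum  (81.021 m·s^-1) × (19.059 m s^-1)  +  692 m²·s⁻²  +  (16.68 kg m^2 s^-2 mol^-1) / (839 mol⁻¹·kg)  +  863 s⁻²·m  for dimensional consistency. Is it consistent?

No

In SI base units:
  (81.021 m·s^-1) × (19.059 m s^-1):  [m·s⁻¹] · [m·s⁻¹] = m²·s⁻²
  692 m²·s⁻²:  m²·s⁻²
  (16.68 kg m^2 s^-2 mol^-1) / (839 mol⁻¹·kg):  [kg·m²·s⁻²·mol⁻¹] / [kg·mol⁻¹] = m²·s⁻²
  863 s⁻²·m:  m·s⁻²
The terms do not share a single dimension (m²·s⁻² vs m·s⁻²).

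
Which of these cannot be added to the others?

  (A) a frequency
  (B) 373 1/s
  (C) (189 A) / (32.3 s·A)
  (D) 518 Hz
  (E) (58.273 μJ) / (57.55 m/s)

(E)

Work out the base dimensions of each:
  (A) [frequency] = s⁻¹
  (B) s⁻¹
  (C) [A] / [s·A] = s⁻¹
  (D) Hz = s⁻¹
  (E) [kg·m²·s⁻²] / [m·s⁻¹] = kg·m·s⁻¹
All reduce to s⁻¹ except (E), which is kg·m·s⁻¹.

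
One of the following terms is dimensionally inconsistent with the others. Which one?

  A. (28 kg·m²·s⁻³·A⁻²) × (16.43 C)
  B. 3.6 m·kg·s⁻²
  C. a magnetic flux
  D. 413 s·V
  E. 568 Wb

B.

Reduce each to base SI dimensions:
  A. [kg·m²·s⁻³·A⁻²] · [s·A] = kg·m²·s⁻²·A⁻¹
  B. kg·m·s⁻²
  C. [magnetic flux] = kg·m²·s⁻²·A⁻¹
  D. V·s = J·C⁻¹·s = kg·m²·s⁻²·A⁻¹
  E. Wb = V·s = kg·m²·s⁻²·A⁻¹
All reduce to kg·m²·s⁻²·A⁻¹ except B., which is kg·m·s⁻².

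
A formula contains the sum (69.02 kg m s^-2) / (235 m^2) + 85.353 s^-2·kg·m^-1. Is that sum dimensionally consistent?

In SI base units:
  (69.02 kg m s^-2) / (235 m^2):  [kg·m·s⁻²] / [m²] = kg·m⁻¹·s⁻²
  85.353 s^-2·kg·m^-1:  kg·m⁻¹·s⁻²
Both are kg·m⁻¹·s⁻², so they have the same dimensions and can be added.

Yes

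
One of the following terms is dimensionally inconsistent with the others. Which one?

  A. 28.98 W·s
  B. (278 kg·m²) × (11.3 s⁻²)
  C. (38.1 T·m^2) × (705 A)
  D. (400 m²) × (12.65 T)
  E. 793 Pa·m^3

D.

Dimensions:
  A. W·s = J·s⁻¹·s = kg·m²·s⁻²
  B. [kg·m²] · [s⁻²] = kg·m²·s⁻²
  C. [kg·m²·s⁻²·A⁻¹] · [A] = kg·m²·s⁻²
  D. [m²] · [kg·s⁻²·A⁻¹] = kg·m²·s⁻²·A⁻¹
  E. Pa·m³ = N·m⁻²·m³ = kg·m²·s⁻²
All reduce to kg·m²·s⁻² except D., which is kg·m²·s⁻²·A⁻¹.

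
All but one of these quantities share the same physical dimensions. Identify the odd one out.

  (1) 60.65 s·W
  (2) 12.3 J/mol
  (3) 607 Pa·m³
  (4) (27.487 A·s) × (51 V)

(2)

In SI base units:
  (1) W·s = J·s⁻¹·s = kg·m²·s⁻²
  (2) J·mol⁻¹ = N·m·mol⁻¹ = kg·m²·s⁻²·mol⁻¹
  (3) Pa·m³ = N·m⁻²·m³ = kg·m²·s⁻²
  (4) [s·A] · [kg·m²·s⁻³·A⁻¹] = kg·m²·s⁻²
All reduce to kg·m²·s⁻² except (2), which is kg·m²·s⁻²·mol⁻¹.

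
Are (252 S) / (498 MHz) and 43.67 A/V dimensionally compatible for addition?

No

Work out the base dimensions of each:
  (252 S) / (498 MHz):  [kg⁻¹·m⁻²·s³·A²] / [s⁻¹] = kg⁻¹·m⁻²·s⁴·A²
  43.67 A/V:  A·V⁻¹ = A·(J·C⁻¹)⁻¹ = kg⁻¹·m⁻²·s³·A²
kg⁻¹·m⁻²·s⁴·A² ≠ kg⁻¹·m⁻²·s³·A², so they cannot be added.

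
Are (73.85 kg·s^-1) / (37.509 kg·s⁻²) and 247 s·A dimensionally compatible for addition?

In SI base units:
  (73.85 kg·s^-1) / (37.509 kg·s⁻²):  [kg·s⁻¹] / [kg·s⁻²] = s
  247 s·A:  A·s = s·A
s ≠ s·A, so they cannot be added.

No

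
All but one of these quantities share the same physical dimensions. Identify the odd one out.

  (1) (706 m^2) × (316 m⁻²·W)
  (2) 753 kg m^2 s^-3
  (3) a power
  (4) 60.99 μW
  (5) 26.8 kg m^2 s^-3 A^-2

Work out the base dimensions of each:
  (1) [m²] · [kg·s⁻³] = kg·m²·s⁻³
  (2) kg·m²·s⁻³
  (3) [power] = kg·m²·s⁻³
  (4) W = J·s⁻¹ = kg·m²·s⁻³
  (5) kg·m²·s⁻³·A⁻²
All reduce to kg·m²·s⁻³ except (5), which is kg·m²·s⁻³·A⁻².

(5)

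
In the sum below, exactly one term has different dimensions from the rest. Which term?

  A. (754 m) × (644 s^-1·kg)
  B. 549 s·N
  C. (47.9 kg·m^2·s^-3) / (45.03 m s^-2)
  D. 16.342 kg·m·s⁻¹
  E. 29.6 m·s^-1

In SI base units:
  A. [m] · [kg·s⁻¹] = kg·m·s⁻¹
  B. N·s = kg·m·s⁻²·s = kg·m·s⁻¹
  C. [kg·m²·s⁻³] / [m·s⁻²] = kg·m·s⁻¹
  D. kg·m·s⁻¹
  E. m·s⁻¹
All reduce to kg·m·s⁻¹ except E., which is m·s⁻¹.

E.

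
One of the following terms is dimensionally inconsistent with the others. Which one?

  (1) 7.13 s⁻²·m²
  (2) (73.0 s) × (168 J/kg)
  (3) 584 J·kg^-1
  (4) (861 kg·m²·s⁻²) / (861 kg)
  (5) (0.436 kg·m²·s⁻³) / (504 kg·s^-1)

Expand each in SI base units:
  (1) m²·s⁻²
  (2) [s] · [m²·s⁻²] = m²·s⁻¹
  (3) J·kg⁻¹ = N·m·kg⁻¹ = m²·s⁻²
  (4) [kg·m²·s⁻²] / [kg] = m²·s⁻²
  (5) [kg·m²·s⁻³] / [kg·s⁻¹] = m²·s⁻²
All reduce to m²·s⁻² except (2), which is m²·s⁻¹.

(2)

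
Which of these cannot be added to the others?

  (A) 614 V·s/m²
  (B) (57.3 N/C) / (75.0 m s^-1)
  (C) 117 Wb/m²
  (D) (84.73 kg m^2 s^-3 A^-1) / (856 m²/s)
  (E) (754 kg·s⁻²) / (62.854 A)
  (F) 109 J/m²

In SI base units:
  (A) V·s·m⁻² = J·C⁻¹·s·m⁻² = kg·s⁻²·A⁻¹
  (B) [kg·m·s⁻³·A⁻¹] / [m·s⁻¹] = kg·s⁻²·A⁻¹
  (C) Wb·m⁻² = V·s·m⁻² = kg·s⁻²·A⁻¹
  (D) [kg·m²·s⁻³·A⁻¹] / [m²·s⁻¹] = kg·s⁻²·A⁻¹
  (E) [kg·s⁻²] / [A] = kg·s⁻²·A⁻¹
  (F) J·m⁻² = N·m·m⁻² = kg·s⁻²
All reduce to kg·s⁻²·A⁻¹ except (F), which is kg·s⁻².

(F)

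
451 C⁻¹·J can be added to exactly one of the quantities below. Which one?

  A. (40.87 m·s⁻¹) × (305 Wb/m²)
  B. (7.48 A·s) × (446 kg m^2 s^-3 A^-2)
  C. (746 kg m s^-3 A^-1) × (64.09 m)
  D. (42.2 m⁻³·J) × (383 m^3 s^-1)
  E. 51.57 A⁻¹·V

Reference: J·C⁻¹ = N·m·(s·A)⁻¹ = kg·m²·s⁻³·A⁻¹.
Each option:
  A. [m·s⁻¹] · [kg·s⁻²·A⁻¹] = kg·m·s⁻³·A⁻¹
  B. [s·A] · [kg·m²·s⁻³·A⁻²] = kg·m²·s⁻²·A⁻¹
  C. [kg·m·s⁻³·A⁻¹] · [m] = kg·m²·s⁻³·A⁻¹  ← same
  D. [kg·m⁻¹·s⁻²] · [m³·s⁻¹] = kg·m²·s⁻³
  E. V·A⁻¹ = J·C⁻¹·A⁻¹ = kg·m²·s⁻³·A⁻²
Only C. matches kg·m²·s⁻³·A⁻¹.

C.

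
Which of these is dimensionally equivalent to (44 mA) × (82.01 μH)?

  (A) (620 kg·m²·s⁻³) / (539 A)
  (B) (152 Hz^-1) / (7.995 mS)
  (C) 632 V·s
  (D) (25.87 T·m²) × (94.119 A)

Reference: [A] · [kg·m²·s⁻²·A⁻²] = kg·m²·s⁻²·A⁻¹.
Each option:
  (A) [kg·m²·s⁻³] / [A] = kg·m²·s⁻³·A⁻¹
  (B) [s] / [kg⁻¹·m⁻²·s³·A²] = kg·m²·s⁻²·A⁻²
  (C) V·s = J·C⁻¹·s = kg·m²·s⁻²·A⁻¹  ← same
  (D) [kg·m²·s⁻²·A⁻¹] · [A] = kg·m²·s⁻²
Only (C) matches kg·m²·s⁻²·A⁻¹.

(C)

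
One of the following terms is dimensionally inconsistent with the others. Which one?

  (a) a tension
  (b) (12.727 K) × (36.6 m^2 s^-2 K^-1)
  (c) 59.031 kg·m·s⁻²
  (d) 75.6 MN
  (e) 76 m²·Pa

In SI base units:
  (a) [tension] = kg·m·s⁻²
  (b) [K] · [m²·s⁻²·K⁻¹] = m²·s⁻²
  (c) kg·m·s⁻²
  (d) N = kg·m·s⁻²
  (e) Pa·m² = N·m⁻²·m² = kg·m·s⁻²
All reduce to kg·m·s⁻² except (b), which is m²·s⁻².

(b)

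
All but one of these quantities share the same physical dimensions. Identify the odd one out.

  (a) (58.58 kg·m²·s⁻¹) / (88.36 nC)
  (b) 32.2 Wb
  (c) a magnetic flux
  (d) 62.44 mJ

(d)

Dimensions:
  (a) [kg·m²·s⁻¹] / [s·A] = kg·m²·s⁻²·A⁻¹
  (b) Wb = V·s = kg·m²·s⁻²·A⁻¹
  (c) [magnetic flux] = kg·m²·s⁻²·A⁻¹
  (d) J = N·m = kg·m²·s⁻²
All reduce to kg·m²·s⁻²·A⁻¹ except (d), which is kg·m²·s⁻².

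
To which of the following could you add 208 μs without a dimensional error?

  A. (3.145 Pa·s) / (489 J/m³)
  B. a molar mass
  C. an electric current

Reference: s.
Each option:
  A. [kg·m⁻¹·s⁻¹] / [kg·m⁻¹·s⁻²] = s  ← same
  B. [molar mass] = kg·mol⁻¹
  C. [electric current] = A
Only A. matches s.

A.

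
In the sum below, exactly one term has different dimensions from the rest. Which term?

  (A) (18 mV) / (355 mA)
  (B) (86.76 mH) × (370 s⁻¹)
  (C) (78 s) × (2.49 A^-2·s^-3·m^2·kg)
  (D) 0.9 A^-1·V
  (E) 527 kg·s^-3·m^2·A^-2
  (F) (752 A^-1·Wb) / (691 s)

(C)

Work out the base dimensions of each:
  (A) [kg·m²·s⁻³·A⁻¹] / [A] = kg·m²·s⁻³·A⁻²
  (B) [kg·m²·s⁻²·A⁻²] · [s⁻¹] = kg·m²·s⁻³·A⁻²
  (C) [s] · [kg·m²·s⁻³·A⁻²] = kg·m²·s⁻²·A⁻²
  (D) V·A⁻¹ = J·C⁻¹·A⁻¹ = kg·m²·s⁻³·A⁻²
  (E) kg·m²·s⁻³·A⁻²
  (F) [kg·m²·s⁻²·A⁻²] / [s] = kg·m²·s⁻³·A⁻²
All reduce to kg·m²·s⁻³·A⁻² except (C), which is kg·m²·s⁻²·A⁻².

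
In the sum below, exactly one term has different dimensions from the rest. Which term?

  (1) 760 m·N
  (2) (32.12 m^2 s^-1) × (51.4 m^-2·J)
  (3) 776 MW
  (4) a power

(1)

Expand each in SI base units:
  (1) N·m = kg·m·s⁻²·m = kg·m²·s⁻²
  (2) [m²·s⁻¹] · [kg·s⁻²] = kg·m²·s⁻³
  (3) W = J·s⁻¹ = kg·m²·s⁻³
  (4) [power] = kg·m²·s⁻³
All reduce to kg·m²·s⁻³ except (1), which is kg·m²·s⁻².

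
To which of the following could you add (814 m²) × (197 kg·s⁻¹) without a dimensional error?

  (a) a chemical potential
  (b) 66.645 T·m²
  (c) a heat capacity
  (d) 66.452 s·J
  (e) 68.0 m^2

(d)

Reference: [m²] · [kg·s⁻¹] = kg·m²·s⁻¹.
Each option:
  (a) [chemical potential] = kg·m²·s⁻²·mol⁻¹
  (b) T·m² = Wb·m⁻²·m² = kg·m²·s⁻²·A⁻¹
  (c) [heat capacity] = kg·m²·s⁻²·K⁻¹
  (d) J·s = N·m·s = kg·m²·s⁻¹  ← same
  (e) m²
Only (d) matches kg·m²·s⁻¹.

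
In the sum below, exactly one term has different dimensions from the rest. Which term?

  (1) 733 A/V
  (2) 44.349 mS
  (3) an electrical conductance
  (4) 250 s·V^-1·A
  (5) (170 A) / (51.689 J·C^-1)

Reduce each to base SI dimensions:
  (1) A·V⁻¹ = A·(J·C⁻¹)⁻¹ = kg⁻¹·m⁻²·s³·A²
  (2) S = Ω⁻¹ = kg⁻¹·m⁻²·s³·A²
  (3) [electrical conductance] = kg⁻¹·m⁻²·s³·A²
  (4) A·s·V⁻¹ = A·s·(J·C⁻¹)⁻¹ = kg⁻¹·m⁻²·s⁴·A²
  (5) [A] / [kg·m²·s⁻³·A⁻¹] = kg⁻¹·m⁻²·s³·A²
All reduce to kg⁻¹·m⁻²·s³·A² except (4), which is kg⁻¹·m⁻²·s⁴·A².

(4)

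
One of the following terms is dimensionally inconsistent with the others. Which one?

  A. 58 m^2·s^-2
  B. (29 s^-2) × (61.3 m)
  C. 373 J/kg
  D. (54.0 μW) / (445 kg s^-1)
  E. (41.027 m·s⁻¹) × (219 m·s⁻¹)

B.

Expand each in SI base units:
  A. m²·s⁻²
  B. [s⁻²] · [m] = m·s⁻²
  C. J·kg⁻¹ = N·m·kg⁻¹ = m²·s⁻²
  D. [kg·m²·s⁻³] / [kg·s⁻¹] = m²·s⁻²
  E. [m·s⁻¹] · [m·s⁻¹] = m²·s⁻²
All reduce to m²·s⁻² except B., which is m·s⁻².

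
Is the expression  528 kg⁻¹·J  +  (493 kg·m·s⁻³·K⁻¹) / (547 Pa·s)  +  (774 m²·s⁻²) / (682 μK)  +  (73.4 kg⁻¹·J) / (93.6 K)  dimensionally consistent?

No

Work out the base dimensions of each:
  528 kg⁻¹·J:  J·kg⁻¹ = N·m·kg⁻¹ = m²·s⁻²
  (493 kg·m·s⁻³·K⁻¹) / (547 Pa·s):  [kg·m·s⁻³·K⁻¹] / [kg·m⁻¹·s⁻¹] = m²·s⁻²·K⁻¹
  (774 m²·s⁻²) / (682 μK):  [m²·s⁻²] / [K] = m²·s⁻²·K⁻¹
  (73.4 kg⁻¹·J) / (93.6 K):  [m²·s⁻²] / [K] = m²·s⁻²·K⁻¹
The terms do not share a single dimension (m²·s⁻² vs m²·s⁻²·K⁻¹).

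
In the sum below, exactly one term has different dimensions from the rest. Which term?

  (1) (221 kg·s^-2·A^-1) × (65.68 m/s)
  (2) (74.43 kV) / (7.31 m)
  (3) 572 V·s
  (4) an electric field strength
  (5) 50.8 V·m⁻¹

(3)

In SI base units:
  (1) [kg·s⁻²·A⁻¹] · [m·s⁻¹] = kg·m·s⁻³·A⁻¹
  (2) [kg·m²·s⁻³·A⁻¹] / [m] = kg·m·s⁻³·A⁻¹
  (3) V·s = J·C⁻¹·s = kg·m²·s⁻²·A⁻¹
  (4) [electric field strength] = kg·m·s⁻³·A⁻¹
  (5) V·m⁻¹ = J·C⁻¹·m⁻¹ = kg·m·s⁻³·A⁻¹
All reduce to kg·m·s⁻³·A⁻¹ except (3), which is kg·m²·s⁻²·A⁻¹.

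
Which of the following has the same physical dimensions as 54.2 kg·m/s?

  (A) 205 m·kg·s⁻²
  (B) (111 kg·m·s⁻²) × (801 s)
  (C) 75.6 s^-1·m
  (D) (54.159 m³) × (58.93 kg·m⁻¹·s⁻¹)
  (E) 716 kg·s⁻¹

(B)

Reference: kg·m·s⁻¹.
Each option:
  (A) kg·m·s⁻²
  (B) [kg·m·s⁻²] · [s] = kg·m·s⁻¹  ← same
  (C) m·s⁻¹
  (D) [m³] · [kg·m⁻¹·s⁻¹] = kg·m²·s⁻¹
  (E) kg·s⁻¹
Only (B) matches kg·m·s⁻¹.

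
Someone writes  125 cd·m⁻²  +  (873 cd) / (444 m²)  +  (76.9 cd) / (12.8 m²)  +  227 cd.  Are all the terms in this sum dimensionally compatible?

Work out the base dimensions of each:
  125 cd·m⁻²:  cd·m⁻² = m⁻²·cd
  (873 cd) / (444 m²):  [cd] / [m²] = m⁻²·cd
  (76.9 cd) / (12.8 m²):  [cd] / [m²] = m⁻²·cd
  227 cd:  cd
The terms do not share a single dimension (cd vs m⁻²·cd).

No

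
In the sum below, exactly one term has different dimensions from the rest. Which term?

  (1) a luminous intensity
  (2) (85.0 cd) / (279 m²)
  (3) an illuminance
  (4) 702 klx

(1)

Work out the base dimensions of each:
  (1) [luminous intensity] = cd
  (2) [cd] / [m²] = m⁻²·cd
  (3) [illuminance] = m⁻²·cd
  (4) lx = lm·m⁻² = m⁻²·cd
All reduce to m⁻²·cd except (1), which is cd.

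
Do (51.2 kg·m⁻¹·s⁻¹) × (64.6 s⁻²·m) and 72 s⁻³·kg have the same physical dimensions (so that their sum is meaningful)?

Yes

Dimensions:
  (51.2 kg·m⁻¹·s⁻¹) × (64.6 s⁻²·m):  [kg·m⁻¹·s⁻¹] · [m·s⁻²] = kg·s⁻³
  72 s⁻³·kg:  kg·s⁻³
Both are kg·s⁻³, so they have the same dimensions and can be added.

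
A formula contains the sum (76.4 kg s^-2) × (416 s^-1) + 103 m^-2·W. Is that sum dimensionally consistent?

Yes

Reduce each to base SI dimensions:
  (76.4 kg s^-2) × (416 s^-1):  [kg·s⁻²] · [s⁻¹] = kg·s⁻³
  103 m^-2·W:  W·m⁻² = J·s⁻¹·m⁻² = kg·s⁻³
Both are kg·s⁻³, so they have the same dimensions and can be added.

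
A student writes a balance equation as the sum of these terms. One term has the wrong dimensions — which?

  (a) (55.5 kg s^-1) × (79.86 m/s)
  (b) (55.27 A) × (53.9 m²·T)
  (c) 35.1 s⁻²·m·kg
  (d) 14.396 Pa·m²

(b)

Reduce each to base SI dimensions:
  (a) [kg·s⁻¹] · [m·s⁻¹] = kg·m·s⁻²
  (b) [A] · [kg·m²·s⁻²·A⁻¹] = kg·m²·s⁻²
  (c) kg·m·s⁻²
  (d) Pa·m² = N·m⁻²·m² = kg·m·s⁻²
All reduce to kg·m·s⁻² except (b), which is kg·m²·s⁻².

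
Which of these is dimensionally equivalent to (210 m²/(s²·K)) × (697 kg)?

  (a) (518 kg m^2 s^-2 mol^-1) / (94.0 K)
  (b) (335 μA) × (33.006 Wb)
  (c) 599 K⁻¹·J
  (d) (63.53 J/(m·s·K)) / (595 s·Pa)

Reference: [m²·s⁻²·K⁻¹] · [kg] = kg·m²·s⁻²·K⁻¹.
Each option:
  (a) [kg·m²·s⁻²·mol⁻¹] / [K] = kg·m²·s⁻²·K⁻¹·mol⁻¹
  (b) [A] · [kg·m²·s⁻²·A⁻¹] = kg·m²·s⁻²
  (c) J·K⁻¹ = N·m·K⁻¹ = kg·m²·s⁻²·K⁻¹  ← same
  (d) [kg·m·s⁻³·K⁻¹] / [kg·m⁻¹·s⁻¹] = m²·s⁻²·K⁻¹
Only (c) matches kg·m²·s⁻²·K⁻¹.

(c)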